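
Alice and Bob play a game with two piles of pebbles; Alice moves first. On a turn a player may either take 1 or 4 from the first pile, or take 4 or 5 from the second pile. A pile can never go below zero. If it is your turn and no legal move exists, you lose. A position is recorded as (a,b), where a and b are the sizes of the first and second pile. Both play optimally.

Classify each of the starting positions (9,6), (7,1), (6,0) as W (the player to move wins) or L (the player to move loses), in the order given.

Positions with no move are L. A position that does have a move is losing for the player to move precisely when every available move leads to a winning position for the opponent. Fill in the labels:
No move ever increases a pile, so every position that can arise here has a ≤ 9 and b ≤ 6; it is enough to label the cells with 0 ≤ a ≤ 9 and 0 ≤ b ≤ 6.
Every move lowers a or b (never raises either), so fill the grid row by row in increasing a, and left to right within a row: each cell's successors are then already labelled.
      b=0  b=1  b=2  b=3  b=4  b=5  b=6
a=0:    L    L    L    L    W    W    W
a=1:    W    W    W    W    L    L    L
a=2:    L    L    L    L    W    W    W
a=3:    W    W    W    W    L    L    L
a=4:    W    W    W    W    W    W    W
a=5:    L    L    L    L    W    W    W
a=6:    W    W    W    W    L    L    L
a=7:    L    L    L    L    W    W    W
a=8:    W    W    W    W    L    L    L
a=9:    W    W    W    W    W    W    W
Cells with no legal move (terminal, hence L): (0,0), (0,1), (0,2), (0,3).
The remaining L cells, each justified by listing all of its moves:
(1,4): moves to (0,4)(W), (1,0)(W); every one is W ⇒ L
(1,5): moves to (0,5)(W), (1,1)(W), (1,0)(W); every one is W ⇒ L
(1,6): moves to (0,6)(W), (1,2)(W), (1,1)(W); every one is W ⇒ L
(2,0): the only move is to (1,0)(W), a W ⇒ L
(2,1): the only move is to (1,1)(W), a W ⇒ L
(2,2): the only move is to (1,2)(W), a W ⇒ L
(2,3): the only move is to (1,3)(W), a W ⇒ L
(3,4): moves to (2,4)(W), (3,0)(W); every one is W ⇒ L
(3,5): moves to (2,5)(W), (3,1)(W), (3,0)(W); every one is W ⇒ L
(3,6): moves to (2,6)(W), (3,2)(W), (3,1)(W); every one is W ⇒ L
(5,0): moves to (4,0)(W), (1,0)(W); every one is W ⇒ L
(5,1): moves to (4,1)(W), (1,1)(W); every one is W ⇒ L
(5,2): moves to (4,2)(W), (1,2)(W); every one is W ⇒ L
(5,3): moves to (4,3)(W), (1,3)(W); every one is W ⇒ L
(6,4): moves to (5,4)(W), (2,4)(W), (6,0)(W); every one is W ⇒ L
(6,5): moves to (5,5)(W), (2,5)(W), (6,1)(W), (6,0)(W); every one is W ⇒ L
(6,6): moves to (5,6)(W), (2,6)(W), (6,2)(W), (6,1)(W); every one is W ⇒ L
(7,0): moves to (6,0)(W), (3,0)(W); every one is W ⇒ L
(7,1): moves to (6,1)(W), (3,1)(W); every one is W ⇒ L
(7,2): moves to (6,2)(W), (3,2)(W); every one is W ⇒ L
(7,3): moves to (6,3)(W), (3,3)(W); every one is W ⇒ L
(8,4): moves to (7,4)(W), (4,4)(W), (8,0)(W); every one is W ⇒ L
(8,5): moves to (7,5)(W), (4,5)(W), (8,1)(W), (8,0)(W); every one is W ⇒ L
(8,6): moves to (7,6)(W), (4,6)(W), (8,2)(W), (8,1)(W); every one is W ⇒ L
Every other cell has at least one move into one of the L cells above, so it is W.
(9,6): the move to (8,6) reaches an L cell, so W
(7,1): one of the L cells justified above, so L
(6,0): the move to (5,0) reaches an L cell, so W

(9,6): W, (7,1): L, (6,0): W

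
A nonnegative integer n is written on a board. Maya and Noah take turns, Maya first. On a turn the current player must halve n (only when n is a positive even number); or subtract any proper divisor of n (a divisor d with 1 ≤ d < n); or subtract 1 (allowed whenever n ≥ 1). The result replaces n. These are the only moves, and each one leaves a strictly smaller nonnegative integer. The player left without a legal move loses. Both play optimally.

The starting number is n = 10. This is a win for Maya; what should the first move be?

Compute win/loss labels from the base case upward. A position with no move is L. Any other position is W if it can reach an L in one move, else L.
n=0: no move → L
n=1: can move to 0, which is L ⇒ W
n=2: the only move is to 1(W), a W ⇒ L
n=3: can move to 2, which is L ⇒ W
n=4: can move to 2, which is L ⇒ W
n=5: the only move is to 4(W), a W ⇒ L
n=6: can move to 5, which is L ⇒ W
n=7: the only move is to 6(W), a W ⇒ L
n=8: can move to 7, which is L ⇒ W
n=9: moves to 6(W), 8(W); every one is W ⇒ L
n=10: can move to 5, which is L ⇒ W
From 10, the L positions reachable in one move are: 5, 9. Any move reaching one of these is winning.

Move to 5.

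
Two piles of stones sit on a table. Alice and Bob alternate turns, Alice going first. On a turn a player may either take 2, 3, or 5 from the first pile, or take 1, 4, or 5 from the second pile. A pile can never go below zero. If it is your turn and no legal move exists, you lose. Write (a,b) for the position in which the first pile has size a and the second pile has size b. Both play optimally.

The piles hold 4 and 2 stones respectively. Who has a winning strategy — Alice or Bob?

Alice wins.

Build the W/L table. Terminal = L. A non-terminal position is W if it has a move to some L; otherwise it is L.
No move ever increases a pile, so every position that can arise here has a ≤ 4 and b ≤ 2; it is enough to label the cells with 0 ≤ a ≤ 4 and 0 ≤ b ≤ 2.
Every move lowers a or b (never raises either), so fill the grid row by row in increasing a, and left to right within a row: each cell's successors are then already labelled.
      b=0  b=1  b=2
a=0:    L    W    L
a=1:    L    W    L
a=2:    W    L    W
a=3:    W    L    W
a=4:    W    W    W
Cells with no legal move (terminal, hence L): (0,0), (1,0).
The remaining L cells, each justified by listing all of its moves:
(0,2): only reaches (0,1)(W), which is W → L
(1,2): only reaches (1,1)(W), which is W → L
(2,1): only reaches (0,1)(W), (2,0)(W), all W → L
(3,1): only reaches (1,1)(W), (0,1)(W), (3,0)(W), all W → L
Every other cell has at least one move into one of the L cells above, so it is W.
The starting position (4,2) is W: Alice should move to (1,2), handing over an L position.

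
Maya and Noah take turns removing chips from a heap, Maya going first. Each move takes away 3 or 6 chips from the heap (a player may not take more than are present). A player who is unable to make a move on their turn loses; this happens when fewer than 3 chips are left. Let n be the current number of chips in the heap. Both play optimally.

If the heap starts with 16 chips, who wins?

Maya wins.

Build the W/L table. Terminal = L. A non-terminal position is W if it has a move to some L; otherwise it is L.
n=0: no move → L
n=1: no move → L
n=2: no move → L
n=3: →0(L), so W
n=4: →1(L), so W
n=5: →2(L), so W
n=6: →0(L), so W
n=7: →1(L), so W
n=8: →2(L), so W
n=9: →6(W), 3(W) — all W, so L
n=10: →7(W), 4(W) — all W, so L
n=11: →8(W), 5(W) — all W, so L
n=12: →9(L), so W
n=13: →10(L), so W
n=14: →11(L), so W
n=15: →9(L), so W
n=16: →10(L), so W
From 16 Maya can remove 6, leaving 10, reaching an L position.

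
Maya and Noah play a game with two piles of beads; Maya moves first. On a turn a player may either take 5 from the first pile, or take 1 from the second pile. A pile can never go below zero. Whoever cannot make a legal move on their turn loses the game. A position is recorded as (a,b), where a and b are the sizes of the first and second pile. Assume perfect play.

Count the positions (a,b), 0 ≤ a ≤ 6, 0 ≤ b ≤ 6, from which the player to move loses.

26

Positions with no move are L. A position that does have a move is losing for the player to move precisely when every available move leads to a winning position for the opponent. Fill in the labels:
Every move lowers a or b (never raises either), so fill the grid row by row in increasing a, and left to right within a row: each cell's successors are then already labelled.
      b=0  b=1  b=2  b=3  b=4  b=5  b=6
a=0:    L    W    L    W    L    W    L
a=1:    L    W    L    W    L    W    L
a=2:    L    W    L    W    L    W    L
a=3:    L    W    L    W    L    W    L
a=4:    L    W    L    W    L    W    L
a=5:    W    L    W    L    W    L    W
a=6:    W    L    W    L    W    L    W
Cells with no legal move (terminal, hence L): (0,0), (1,0), (2,0), (3,0), (4,0).
The remaining L cells, each justified by listing all of its moves:
(0,2): →(0,1)(W) only, which is W, so L
(0,4): →(0,3)(W) only, which is W, so L
(0,6): →(0,5)(W) only, which is W, so L
(1,2): →(1,1)(W) only, which is W, so L
(1,4): →(1,3)(W) only, which is W, so L
(1,6): →(1,5)(W) only, which is W, so L
(2,2): →(2,1)(W) only, which is W, so L
(2,4): →(2,3)(W) only, which is W, so L
(2,6): →(2,5)(W) only, which is W, so L
(3,2): →(3,1)(W) only, which is W, so L
(3,4): →(3,3)(W) only, which is W, so L
(3,6): →(3,5)(W) only, which is W, so L
(4,2): →(4,1)(W) only, which is W, so L
(4,4): →(4,3)(W) only, which is W, so L
(4,6): →(4,5)(W) only, which is W, so L
(5,1): →(0,1)(W), (5,0)(W) — all W, so L
(5,3): →(0,3)(W), (5,2)(W) — all W, so L
(5,5): →(0,5)(W), (5,4)(W) — all W, so L
(6,1): →(1,1)(W), (6,0)(W) — all W, so L
(6,3): →(1,3)(W), (6,2)(W) — all W, so L
(6,5): →(1,5)(W), (6,4)(W) — all W, so L
Every other cell has at least one move into one of the L cells above, so it is W.
L cells per row: a=0: 4, a=1: 4, a=2: 4, a=3: 4, a=4: 4, a=5: 3, a=6: 3; total 26.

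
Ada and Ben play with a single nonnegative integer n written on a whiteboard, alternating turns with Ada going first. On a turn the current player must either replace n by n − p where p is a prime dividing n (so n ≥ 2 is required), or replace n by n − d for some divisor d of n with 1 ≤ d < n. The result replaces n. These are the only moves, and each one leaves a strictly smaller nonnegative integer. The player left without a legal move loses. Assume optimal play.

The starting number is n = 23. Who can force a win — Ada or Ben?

Ada wins.

Compute win/loss labels from the base case upward. A position with no move is L. Any other position is W if it can reach an L in one move, else L.
n=0: no move → L
n=1: no move → L
n=2: can move to 0, which is L ⇒ W
n=3: can move to 0, which is L ⇒ W
n=4: moves to 2(W), 3(W); every one is W ⇒ L
n=5: can move to 0, which is L ⇒ W
n=6: can move to 4, which is L ⇒ W
n=7: can move to 0, which is L ⇒ W
n=8: can move to 4, which is L ⇒ W
n=9: moves to 6(W), 8(W); every one is W ⇒ L
n=10: can move to 9, which is L ⇒ W
n=11: can move to 0, which is L ⇒ W
n=12: can move to 9, which is L ⇒ W
n=13: can move to 0, which is L ⇒ W
n=14: moves to 7(W), 12(W), 13(W); every one is W ⇒ L
n=15: can move to 14, which is L ⇒ W
n=16: can move to 14, which is L ⇒ W
n=17: can move to 0, which is L ⇒ W
n=18: can move to 9, which is L ⇒ W
n=19: can move to 0, which is L ⇒ W
n=20: moves to 10(W), 15(W), 16(W), 18(W), 19(W); every one is W ⇒ L
n=21: can move to 14, which is L ⇒ W
n=22: can move to 20, which is L ⇒ W
n=23: can move to 0, which is L ⇒ W
From 23 Ada can move to 0, reaching an L position.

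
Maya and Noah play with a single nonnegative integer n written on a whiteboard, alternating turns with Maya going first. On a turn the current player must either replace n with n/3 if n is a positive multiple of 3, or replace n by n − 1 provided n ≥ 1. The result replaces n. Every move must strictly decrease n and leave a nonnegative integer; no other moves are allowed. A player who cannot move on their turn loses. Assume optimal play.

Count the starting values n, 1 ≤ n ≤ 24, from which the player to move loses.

11

Compute win/loss labels from the base case upward. A position with no move is L. Any other position is W if it can reach an L in one move, else L.
n=0: no move → L
n=1: reaches L-position 0 → W
n=2: only reaches 1(W), which is W → L
n=3: reaches L-position 2 → W
n=4: only reaches 3(W), which is W → L
n=5: reaches L-position 4 → W
n=6: reaches L-position 2 → W
n=7: only reaches 6(W), which is W → L
n=8: reaches L-position 7 → W
n=9: only reaches 3(W), 8(W), all W → L
n=10: reaches L-position 9 → W
n=11: only reaches 10(W), which is W → L
n=12: reaches L-position 4 → W
n=13: only reaches 12(W), which is W → L
n=14: reaches L-position 13 → W
n=15: only reaches 5(W), 14(W), all W → L
n=16: reaches L-position 15 → W
n=17: only reaches 16(W), which is W → L
n=18: reaches L-position 17 → W
n=19: only reaches 18(W), which is W → L
n=20: reaches L-position 19 → W
n=21: reaches L-position 7 → W
n=22: only reaches 21(W), which is W → L
n=23: reaches L-position 22 → W
n=24: only reaches 8(W), 23(W), all W → L
L entries with 1 ≤ n ≤ 24 (n=0 is outside the asked range and is not counted): n = 2, 4, 7, 9, 11, 13, 15, 17, 19, 22, 24; that makes 11.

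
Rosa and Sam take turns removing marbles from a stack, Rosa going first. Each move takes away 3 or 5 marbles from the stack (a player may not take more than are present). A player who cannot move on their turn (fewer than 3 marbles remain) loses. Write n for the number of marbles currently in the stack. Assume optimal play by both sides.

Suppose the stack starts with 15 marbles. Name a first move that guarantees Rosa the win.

Remove 5, leaving 10.

Classify positions by backward induction: terminal positions (no move available) are L. From any other position, the mover wins iff some move reaches an L.
n=0: no move → L
n=1: no move → L
n=2: no move → L
n=3: →0(L), so W
n=4: →1(L), so W
n=5: →2(L), so W
n=6: →1(L), so W
n=7: →2(L), so W
n=8: →5(W), 3(W) — all W, so L
n=9: →6(W), 4(W) — all W, so L
n=10: →7(W), 5(W) — all W, so L
n=11: →8(L), so W
n=12: →9(L), so W
n=13: →10(L), so W
n=14: →9(L), so W
n=15: →10(L), so W
From 15, the L positions reachable in one move are: 10.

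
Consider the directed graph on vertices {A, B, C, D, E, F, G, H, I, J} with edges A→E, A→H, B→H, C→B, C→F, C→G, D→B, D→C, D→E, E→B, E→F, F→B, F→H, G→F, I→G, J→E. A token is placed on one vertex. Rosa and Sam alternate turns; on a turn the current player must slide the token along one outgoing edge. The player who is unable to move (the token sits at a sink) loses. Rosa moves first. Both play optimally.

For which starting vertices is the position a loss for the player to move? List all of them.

E, G, H

Use the standard recursion: the mover loses at a terminal position; elsewhere, the mover wins exactly when some move hands the opponent an L position.
Every edge goes from a vertex to one that appears earlier in the order H, B, F, G, E, C, D, A, J, I, so processing vertices in that order labels each vertex after all of its successors.
H: no outgoing edge → L
B: W (go to H, an L position)
F: W (go to H, an L position)
G: L (sole option F(W) is W)
E: L (options F(W), B(W) are all W)
C: W (go to G, an L position)
D: W (go to E, an L position)
A: W (go to E, an L position)
J: W (go to E, an L position)
I: W (go to G, an L position)
Reading off the rows marked L gives the requested list; there are 3 such vertices.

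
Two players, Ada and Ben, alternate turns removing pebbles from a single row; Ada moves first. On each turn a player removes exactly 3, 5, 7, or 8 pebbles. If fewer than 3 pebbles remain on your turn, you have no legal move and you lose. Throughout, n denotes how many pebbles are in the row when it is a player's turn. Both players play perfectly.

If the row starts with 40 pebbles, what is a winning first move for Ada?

Build the W/L table. Terminal = L. A non-terminal position is W if it has a move to some L; otherwise it is L.
n=0: no move → L
n=1: no move → L
n=2: no move → L
n=3: can move to 0, which is L ⇒ W
n=4: can move to 1, which is L ⇒ W
n=5: can move to 2, which is L ⇒ W
n=6: can move to 1, which is L ⇒ W
n=7: can move to 2, which is L ⇒ W
n=8: can move to 1, which is L ⇒ W
n=9: can move to 2, which is L ⇒ W
n=10: can move to 2, which is L ⇒ W
n=11: moves to 8(W), 6(W), 4(W), 3(W); every one is W ⇒ L
n=12: moves to 9(W), 7(W), 5(W), 4(W); every one is W ⇒ L
n=13: moves to 10(W), 8(W), 6(W), 5(W); every one is W ⇒ L
n=14: can move to 11, which is L ⇒ W
n=15: can move to 12, which is L ⇒ W
n=16: can move to 13, which is L ⇒ W
n=17: can move to 12, which is L ⇒ W
n=18: can move to 13, which is L ⇒ W
n=19: can move to 12, which is L ⇒ W
n=20: can move to 13, which is L ⇒ W
n=21: can move to 13, which is L ⇒ W
n=22: moves to 19(W), 17(W), 15(W), 14(W); every one is W ⇒ L
n=23: moves to 20(W), 18(W), 16(W), 15(W); every one is W ⇒ L
n=24: moves to 21(W), 19(W), 17(W), 16(W); every one is W ⇒ L
n=25: can move to 22, which is L ⇒ W
n=26: can move to 23, which is L ⇒ W
n=27: can move to 24, which is L ⇒ W
n=28: can move to 23, which is L ⇒ W
n=29: can move to 24, which is L ⇒ W
n=30: can move to 23, which is L ⇒ W
n=31: can move to 24, which is L ⇒ W
n=32: can move to 24, which is L ⇒ W
n=33: moves to 30(W), 28(W), 26(W), 25(W); every one is W ⇒ L
n=34: moves to 31(W), 29(W), 27(W), 26(W); every one is W ⇒ L
n=35: moves to 32(W), 30(W), 28(W), 27(W); every one is W ⇒ L
n=36: can move to 33, which is L ⇒ W
n=37: can move to 34, which is L ⇒ W
n=38: can move to 35, which is L ⇒ W
n=39: can move to 34, which is L ⇒ W
n=40: can move to 35, which is L ⇒ W
From 40, the L positions reachable in one move are: 35, 33. Any move reaching one of these is winning.

Remove 5, leaving 35.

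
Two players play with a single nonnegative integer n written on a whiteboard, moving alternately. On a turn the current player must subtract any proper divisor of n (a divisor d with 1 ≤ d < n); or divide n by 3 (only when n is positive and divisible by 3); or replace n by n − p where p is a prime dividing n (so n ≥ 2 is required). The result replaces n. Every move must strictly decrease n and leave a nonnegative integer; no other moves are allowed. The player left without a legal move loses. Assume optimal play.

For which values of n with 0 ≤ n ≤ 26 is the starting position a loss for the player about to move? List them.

Positions with no move are L. A position that does have a move is losing for the player to move precisely when every available move leads to a winning position for the opponent. Fill in the labels:
n=0: no move → L
n=1: no move → L
n=2: W (go to 0, an L position)
n=3: W (go to 0, an L position)
n=4: L (options 2(W), 3(W) are all W)
n=5: W (go to 0, an L position)
n=6: W (go to 4, an L position)
n=7: W (go to 0, an L position)
n=8: W (go to 4, an L position)
n=9: L (options 3(W), 6(W), 8(W) are all W)
n=10: W (go to 9, an L position)
n=11: W (go to 0, an L position)
n=12: W (go to 4, an L position)
n=13: W (go to 0, an L position)
n=14: L (options 7(W), 12(W), 13(W) are all W)
n=15: W (go to 14, an L position)
n=16: W (go to 14, an L position)
n=17: W (go to 0, an L position)
n=18: W (go to 9, an L position)
n=19: W (go to 0, an L position)
n=20: L (options 10(W), 15(W), 16(W), 18(W), 19(W) are all W)
n=21: W (go to 14, an L position)
n=22: W (go to 20, an L position)
n=23: W (go to 0, an L position)
n=24: W (go to 20, an L position)
n=25: W (go to 20, an L position)
n=26: L (options 13(W), 24(W), 25(W) are all W)
Reading off the rows marked L gives the requested list; there are 7 such values of n.

0, 1, 4, 9, 14, 20, 26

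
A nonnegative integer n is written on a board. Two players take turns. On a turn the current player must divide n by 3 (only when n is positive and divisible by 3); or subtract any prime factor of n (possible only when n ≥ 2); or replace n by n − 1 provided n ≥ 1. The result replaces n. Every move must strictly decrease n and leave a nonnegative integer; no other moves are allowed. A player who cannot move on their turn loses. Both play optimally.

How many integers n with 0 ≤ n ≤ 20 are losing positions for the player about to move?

Positions with no move are L. A position that does have a move is losing for the player to move precisely when every available move leads to a winning position for the opponent. Fill in the labels:
n=0: no move → L
n=1: can move to 0, which is L ⇒ W
n=2: can move to 0, which is L ⇒ W
n=3: can move to 0, which is L ⇒ W
n=4: moves to 2(W), 3(W); every one is W ⇒ L
n=5: can move to 0, which is L ⇒ W
n=6: can move to 4, which is L ⇒ W
n=7: can move to 0, which is L ⇒ W
n=8: moves to 6(W), 7(W); every one is W ⇒ L
n=9: can move to 8, which is L ⇒ W
n=10: can move to 8, which is L ⇒ W
n=11: can move to 0, which is L ⇒ W
n=12: can move to 4, which is L ⇒ W
n=13: can move to 0, which is L ⇒ W
n=14: moves to 7(W), 12(W), 13(W); every one is W ⇒ L
n=15: can move to 14, which is L ⇒ W
n=16: can move to 14, which is L ⇒ W
n=17: can move to 0, which is L ⇒ W
n=18: moves to 6(W), 15(W), 16(W), 17(W); every one is W ⇒ L
n=19: can move to 0, which is L ⇒ W
n=20: can move to 18, which is L ⇒ W
L entries with 0 ≤ n ≤ 20: n = 0, 4, 8, 14, 18; that makes 5.

5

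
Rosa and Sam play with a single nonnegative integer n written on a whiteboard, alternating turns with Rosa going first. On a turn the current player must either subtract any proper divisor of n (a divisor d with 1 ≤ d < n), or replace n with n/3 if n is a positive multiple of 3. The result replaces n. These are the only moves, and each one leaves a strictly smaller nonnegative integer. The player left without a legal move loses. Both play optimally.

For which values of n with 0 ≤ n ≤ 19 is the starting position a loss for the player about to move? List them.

0, 1, 4, 7, 9, 11, 13, 15, 17, 19

Work bottom-up. With no move the player to move loses. Otherwise the position is W if at least one move leads to an L position for the opponent, and L if every move leads to a W.
n=0: no move → L
n=1: no move → L
n=2: →1(L), so W
n=3: →1(L), so W
n=4: →2(W), 3(W) — all W, so L
n=5: →4(L), so W
n=6: →4(L), so W
n=7: →6(W) only, which is W, so L
n=8: →4(L), so W
n=9: →3(W), 6(W), 8(W) — all W, so L
n=10: →9(L), so W
n=11: →10(W) only, which is W, so L
n=12: →4(L), so W
n=13: →12(W) only, which is W, so L
n=14: →7(L), so W
n=15: →5(W), 10(W), 12(W), 14(W) — all W, so L
n=16: →15(L), so W
n=17: →16(W) only, which is W, so L
n=18: →9(L), so W
n=19: →18(W) only, which is W, so L
The losing starting values of n are exactly the entries labelled L in this table (10 of them).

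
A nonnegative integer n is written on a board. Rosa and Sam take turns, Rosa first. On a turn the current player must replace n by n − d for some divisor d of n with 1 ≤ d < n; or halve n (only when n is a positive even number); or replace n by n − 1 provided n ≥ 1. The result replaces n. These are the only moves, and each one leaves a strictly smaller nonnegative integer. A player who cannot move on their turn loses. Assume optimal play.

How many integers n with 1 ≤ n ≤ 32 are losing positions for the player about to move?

15

Build the W/L table. Terminal = L. A non-terminal position is W if it has a move to some L; otherwise it is L.
n=0: no move → L
n=1: →0(L), so W
n=2: →1(W) only, which is W, so L
n=3: →2(L), so W
n=4: →2(L), so W
n=5: →4(W) only, which is W, so L
n=6: →5(L), so W
n=7: →6(W) only, which is W, so L
n=8: →7(L), so W
n=9: →6(W), 8(W) — all W, so L
n=10: →5(L), so W
n=11: →10(W) only, which is W, so L
n=12: →9(L), so W
n=13: →12(W) only, which is W, so L
n=14: →7(L), so W
n=15: →10(W), 12(W), 14(W) — all W, so L
n=16: →15(L), so W
n=17: →16(W) only, which is W, so L
n=18: →9(L), so W
n=19: →18(W) only, which is W, so L
n=20: →15(L), so W
n=21: →14(W), 18(W), 20(W) — all W, so L
n=22: →11(L), so W
n=23: →22(W) only, which is W, so L
n=24: →21(L), so W
n=25: →20(W), 24(W) — all W, so L
n=26: →13(L), so W
n=27: →18(W), 24(W), 26(W) — all W, so L
n=28: →21(L), so W
n=29: →28(W) only, which is W, so L
n=30: →15(L), so W
n=31: →30(W) only, which is W, so L
n=32: →31(L), so W
L entries with 1 ≤ n ≤ 32 (n=0 is outside the asked range and is not counted): n = 2, 5, 7, 9, 11, 13, 15, 17, 19, 21, 23, 25, 27, 29, 31; that makes 15.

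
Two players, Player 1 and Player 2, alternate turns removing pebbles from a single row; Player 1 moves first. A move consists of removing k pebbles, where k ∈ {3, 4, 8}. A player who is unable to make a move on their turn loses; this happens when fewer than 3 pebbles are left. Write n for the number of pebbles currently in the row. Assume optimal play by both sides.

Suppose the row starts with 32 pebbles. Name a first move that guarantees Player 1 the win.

Use the standard recursion: the mover loses at a terminal position; elsewhere, the mover wins exactly when some move hands the opponent an L position.
n=0: no move → L
n=1: no move → L
n=2: no move → L
n=3: W (go to 0, an L position)
n=4: W (go to 1, an L position)
n=5: W (go to 2, an L position)
n=6: W (go to 2, an L position)
n=7: L (options 4(W), 3(W) are all W)
n=8: W (go to 0, an L position)
n=9: W (go to 1, an L position)
n=10: W (go to 7, an L position)
n=11: W (go to 7, an L position)
n=12: L (options 9(W), 8(W), 4(W) are all W)
n=13: L (options 10(W), 9(W), 5(W) are all W)
n=14: L (options 11(W), 10(W), 6(W) are all W)
n=15: W (go to 12, an L position)
n=16: W (go to 13, an L position)
n=17: W (go to 14, an L position)
n=18: W (go to 14, an L position)
n=19: L (options 16(W), 15(W), 11(W) are all W)
n=20: W (go to 12, an L position)
n=21: W (go to 13, an L position)
n=22: W (go to 19, an L position)
n=23: W (go to 19, an L position)
n=24: L (options 21(W), 20(W), 16(W) are all W)
n=25: L (options 22(W), 21(W), 17(W) are all W)
n=26: L (options 23(W), 22(W), 18(W) are all W)
n=27: W (go to 24, an L position)
n=28: W (go to 25, an L position)
n=29: W (go to 26, an L position)
n=30: W (go to 26, an L position)
n=31: L (options 28(W), 27(W), 23(W) are all W)
n=32: W (go to 24, an L position)
From 32, the L positions reachable in one move are: 24.

Remove 8, leaving 24.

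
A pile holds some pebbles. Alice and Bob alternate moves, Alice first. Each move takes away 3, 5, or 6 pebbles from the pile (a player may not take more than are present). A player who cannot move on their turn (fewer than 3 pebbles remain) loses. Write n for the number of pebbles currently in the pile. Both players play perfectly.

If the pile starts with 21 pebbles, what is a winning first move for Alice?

Label each position W (a win for the player to move) or L (a loss). A position with no legal move is L; any other position is W exactly when some move reaches an L, and L when every move reaches a W.
n=0: no move → L
n=1: no move → L
n=2: no move → L
n=3: →0(L), so W
n=4: →1(L), so W
n=5: →2(L), so W
n=6: →1(L), so W
n=7: →2(L), so W
n=8: →2(L), so W
n=9: →6(W), 4(W), 3(W) — all W, so L
n=10: →7(W), 5(W), 4(W) — all W, so L
n=11: →8(W), 6(W), 5(W) — all W, so L
n=12: →9(L), so W
n=13: →10(L), so W
n=14: →11(L), so W
n=15: →10(L), so W
n=16: →11(L), so W
n=17: →11(L), so W
n=18: →15(W), 13(W), 12(W) — all W, so L
n=19: →16(W), 14(W), 13(W) — all W, so L
n=20: →17(W), 15(W), 14(W) — all W, so L
n=21: →18(L), so W
From 21, the L positions reachable in one move are: 18.

Remove 3, leaving 18.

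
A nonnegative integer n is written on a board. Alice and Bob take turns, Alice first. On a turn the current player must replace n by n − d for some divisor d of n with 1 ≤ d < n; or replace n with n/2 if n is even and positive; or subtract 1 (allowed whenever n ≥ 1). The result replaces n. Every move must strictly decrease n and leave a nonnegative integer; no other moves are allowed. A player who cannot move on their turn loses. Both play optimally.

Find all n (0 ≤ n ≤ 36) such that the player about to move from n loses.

0, 2, 5, 7, 9, 11, 13, 15, 17, 19, 21, 23, 25, 27, 29, 31, 33, 35

Positions with no move are L. A position that does have a move is losing for the player to move precisely when every available move leads to a winning position for the opponent. Fill in the labels:
n=0: no move → L
n=1: →0(L), so W
n=2: →1(W) only, which is W, so L
n=3: →2(L), so W
n=4: →2(L), so W
n=5: →4(W) only, which is W, so L
n=6: →5(L), so W
n=7: →6(W) only, which is W, so L
n=8: →7(L), so W
n=9: →6(W), 8(W) — all W, so L
n=10: →5(L), so W
n=11: →10(W) only, which is W, so L
n=12: →9(L), so W
n=13: →12(W) only, which is W, so L
n=14: →7(L), so W
n=15: →10(W), 12(W), 14(W) — all W, so L
n=16: →15(L), so W
n=17: →16(W) only, which is W, so L
n=18: →9(L), so W
n=19: →18(W) only, which is W, so L
n=20: →15(L), so W
n=21: →14(W), 18(W), 20(W) — all W, so L
n=22: →11(L), so W
n=23: →22(W) only, which is W, so L
n=24: →21(L), so W
n=25: →20(W), 24(W) — all W, so L
n=26: →13(L), so W
n=27: →18(W), 24(W), 26(W) — all W, so L
n=28: →21(L), so W
n=29: →28(W) only, which is W, so L
n=30: →15(L), so W
n=31: →30(W) only, which is W, so L
n=32: →31(L), so W
n=33: →22(W), 30(W), 32(W) — all W, so L
n=34: →17(L), so W
n=35: →28(W), 30(W), 34(W) — all W, so L
n=36: →27(L), so W
The losing starting values of n are exactly the entries labelled L in this table (18 of them).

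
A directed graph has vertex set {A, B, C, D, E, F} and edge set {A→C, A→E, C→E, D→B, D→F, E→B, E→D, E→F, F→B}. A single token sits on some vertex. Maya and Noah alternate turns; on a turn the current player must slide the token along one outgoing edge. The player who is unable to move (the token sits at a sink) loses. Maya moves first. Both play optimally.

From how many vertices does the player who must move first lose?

Positions with no move are L. A position that does have a move is losing for the player to move precisely when every available move leads to a winning position for the opponent. Fill in the labels:
Every edge goes from a vertex to one that appears earlier in the order B, F, D, E, C, A, so processing vertices in that order labels each vertex after all of its successors.
B: no outgoing edge → L
F: W (go to B, an L position)
D: W (go to B, an L position)
E: W (go to B, an L position)
C: L (sole option E(W) is W)
A: W (go to C, an L position)
The L vertices are B, C; that is 2 in all.

2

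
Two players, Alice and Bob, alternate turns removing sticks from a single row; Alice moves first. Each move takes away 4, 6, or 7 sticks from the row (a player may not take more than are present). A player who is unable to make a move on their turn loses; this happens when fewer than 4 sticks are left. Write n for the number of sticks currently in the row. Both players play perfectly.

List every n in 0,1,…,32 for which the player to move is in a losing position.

Positions with no move are L. A position that does have a move is losing for the player to move precisely when every available move leads to a winning position for the opponent. Fill in the labels:
n=0: no move → L
n=1: no move → L
n=2: no move → L
n=3: no move → L
n=4: W (go to 0, an L position)
n=5: W (go to 1, an L position)
n=6: W (go to 2, an L position)
n=7: W (go to 3, an L position)
n=8: W (go to 2, an L position)
n=9: W (go to 3, an L position)
n=10: W (go to 3, an L position)
n=11: L (options 7(W), 5(W), 4(W) are all W)
n=12: L (options 8(W), 6(W), 5(W) are all W)
n=13: L (options 9(W), 7(W), 6(W) are all W)
n=14: L (options 10(W), 8(W), 7(W) are all W)
n=15: W (go to 11, an L position)
n=16: W (go to 12, an L position)
n=17: W (go to 13, an L position)
n=18: W (go to 14, an L position)
n=19: W (go to 13, an L position)
n=20: W (go to 14, an L position)
n=21: W (go to 14, an L position)
n=22: L (options 18(W), 16(W), 15(W) are all W)
n=23: L (options 19(W), 17(W), 16(W) are all W)
n=24: L (options 20(W), 18(W), 17(W) are all W)
n=25: L (options 21(W), 19(W), 18(W) are all W)
n=26: W (go to 22, an L position)
n=27: W (go to 23, an L position)
n=28: W (go to 24, an L position)
n=29: W (go to 25, an L position)
n=30: W (go to 24, an L position)
n=31: W (go to 25, an L position)
n=32: W (go to 25, an L position)
Reading off the rows marked L gives the requested list; there are 12 such values of n.

0, 1, 2, 3, 11, 12, 13, 14, 22, 23, 24, 25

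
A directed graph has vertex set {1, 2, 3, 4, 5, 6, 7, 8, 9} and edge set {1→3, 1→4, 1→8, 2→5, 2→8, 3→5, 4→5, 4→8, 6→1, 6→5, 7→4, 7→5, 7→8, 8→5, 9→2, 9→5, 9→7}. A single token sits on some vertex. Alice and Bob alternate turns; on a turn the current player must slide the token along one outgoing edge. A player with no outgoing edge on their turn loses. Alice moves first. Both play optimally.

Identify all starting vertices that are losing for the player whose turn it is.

1, 5

Work bottom-up. With no move the player to move loses. Otherwise the position is W if at least one move leads to an L position for the opponent, and L if every move leads to a W.
Every edge goes from a vertex to one that appears earlier in the order 5, 8, 4, 2, 3, 1, 7, 6, 9, so processing vertices in that order labels each vertex after all of its successors.
5: no outgoing edge → L
8: →5(L), so W
4: →5(L), so W
2: →5(L), so W
3: →5(L), so W
1: →3(W), 4(W), 8(W) — all W, so L
7: →5(L), so W
6: →1(L), so W
9: →5(L), so W
Reading off the rows marked L gives the requested list; there are 2 such vertices.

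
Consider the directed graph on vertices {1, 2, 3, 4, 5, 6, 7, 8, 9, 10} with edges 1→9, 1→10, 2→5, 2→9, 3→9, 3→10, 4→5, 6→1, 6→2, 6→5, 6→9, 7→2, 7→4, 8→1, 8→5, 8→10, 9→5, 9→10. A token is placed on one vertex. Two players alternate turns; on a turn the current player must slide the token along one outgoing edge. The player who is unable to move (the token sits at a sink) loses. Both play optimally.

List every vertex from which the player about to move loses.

5, 7, 10

Build the W/L table. Terminal = L. A non-terminal position is W if it has a move to some L; otherwise it is L.
Every edge goes from a vertex to one that appears earlier in the order 5, 10, 4, 9, 1, 2, 6, 8, 3, 7, so processing vertices in that order labels each vertex after all of its successors.
5: no outgoing edge → L
10: no outgoing edge → L
4: reaches L-position 5 → W
9: reaches L-position 10 → W
1: reaches L-position 10 → W
2: reaches L-position 5 → W
6: reaches L-position 5 → W
8: reaches L-position 10 → W
3: reaches L-position 10 → W
7: only reaches 2(W), 4(W), all W → L
The losing starting vertices are exactly the entries labelled L in this table (3 of them).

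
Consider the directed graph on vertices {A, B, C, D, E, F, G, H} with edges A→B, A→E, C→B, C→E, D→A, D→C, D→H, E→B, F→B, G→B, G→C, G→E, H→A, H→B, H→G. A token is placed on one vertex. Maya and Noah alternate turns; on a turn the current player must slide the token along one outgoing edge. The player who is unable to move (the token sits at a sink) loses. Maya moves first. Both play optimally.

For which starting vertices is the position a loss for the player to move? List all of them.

Classify positions by backward induction: terminal positions (no move available) are L. From any other position, the mover wins iff some move reaches an L.
Every edge goes from a vertex to one that appears earlier in the order B, E, A, C, G, F, H, D, so processing vertices in that order labels each vertex after all of its successors.
B: no outgoing edge → L
E: W (go to B, an L position)
A: W (go to B, an L position)
C: W (go to B, an L position)
G: W (go to B, an L position)
F: W (go to B, an L position)
H: W (go to B, an L position)
D: L (options H(W), C(W), A(W) are all W)
Reading off the rows marked L gives the requested list; there are 2 such vertices.

B, D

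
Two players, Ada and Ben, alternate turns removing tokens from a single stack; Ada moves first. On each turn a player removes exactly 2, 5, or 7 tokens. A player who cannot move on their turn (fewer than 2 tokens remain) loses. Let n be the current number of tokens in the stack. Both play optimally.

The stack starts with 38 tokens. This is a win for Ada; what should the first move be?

Remove 2, leaving 36.

Classify positions by backward induction: terminal positions (no move available) are L. From any other position, the mover wins iff some move reaches an L.
n=0: no move → L
n=1: no move → L
n=2: →0(L), so W
n=3: →1(L), so W
n=4: →2(W) only, which is W, so L
n=5: →0(L), so W
n=6: →4(L), so W
n=7: →0(L), so W
n=8: →1(L), so W
n=9: →4(L), so W
n=10: →8(W), 5(W), 3(W) — all W, so L
n=11: →4(L), so W
n=12: →10(L), so W
n=13: →11(W), 8(W), 6(W) — all W, so L
n=14: →12(W), 9(W), 7(W) — all W, so L
n=15: →13(L), so W
n=16: →14(L), so W
n=17: →10(L), so W
n=18: →13(L), so W
n=19: →14(L), so W
n=20: →13(L), so W
n=21: →14(L), so W
n=22: →20(W), 17(W), 15(W) — all W, so L
n=23: →21(W), 18(W), 16(W) — all W, so L
n=24: →22(L), so W
n=25: →23(L), so W
n=26: →24(W), 21(W), 19(W) — all W, so L
n=27: →22(L), so W
n=28: →26(L), so W
n=29: →22(L), so W
n=30: →23(L), so W
n=31: →26(L), so W
n=32: →30(W), 27(W), 25(W) — all W, so L
n=33: →26(L), so W
n=34: →32(L), so W
n=35: →33(W), 30(W), 28(W) — all W, so L
n=36: →34(W), 31(W), 29(W) — all W, so L
n=37: →35(L), so W
n=38: →36(L), so W
From 38, the L positions reachable in one move are: 36.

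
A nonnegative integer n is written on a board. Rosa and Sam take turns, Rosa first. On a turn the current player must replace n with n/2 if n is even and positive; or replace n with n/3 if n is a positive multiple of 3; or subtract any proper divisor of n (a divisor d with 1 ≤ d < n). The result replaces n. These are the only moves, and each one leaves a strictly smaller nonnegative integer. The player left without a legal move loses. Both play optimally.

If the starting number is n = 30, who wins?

Rosa wins.

Label each position W (a win for the player to move) or L (a loss). A position with no legal move is L; any other position is W exactly when some move reaches an L, and L when every move reaches a W.
n=0: no move → L
n=1: no move → L
n=2: →1(L), so W
n=3: →1(L), so W
n=4: →2(W), 3(W) — all W, so L
n=5: →4(L), so W
n=6: →4(L), so W
n=7: →6(W) only, which is W, so L
n=8: →4(L), so W
n=9: →3(W), 6(W), 8(W) — all W, so L
n=10: →9(L), so W
n=11: →10(W) only, which is W, so L
n=12: →4(L), so W
n=13: →12(W) only, which is W, so L
n=14: →7(L), so W
n=15: →5(W), 10(W), 12(W), 14(W) — all W, so L
n=16: →15(L), so W
n=17: →16(W) only, which is W, so L
n=18: →9(L), so W
n=19: →18(W) only, which is W, so L
n=20: →15(L), so W
n=21: →7(L), so W
n=22: →11(L), so W
n=23: →22(W) only, which is W, so L
n=24: →23(L), so W
n=25: →20(W), 24(W) — all W, so L
n=26: →13(L), so W
n=27: →9(L), so W
n=28: →14(W), 21(W), 24(W), 26(W), 27(W) — all W, so L
n=29: →28(L), so W
n=30: →15(L), so W
The starting position 30 is W: Rosa should move to 15, handing over an L position.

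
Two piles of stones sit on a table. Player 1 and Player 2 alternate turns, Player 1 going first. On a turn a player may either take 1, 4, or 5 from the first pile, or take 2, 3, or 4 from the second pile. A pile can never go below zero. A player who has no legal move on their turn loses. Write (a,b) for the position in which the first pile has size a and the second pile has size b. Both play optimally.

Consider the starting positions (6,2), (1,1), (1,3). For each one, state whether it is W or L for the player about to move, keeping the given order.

Positions with no move are L. A position that does have a move is losing for the player to move precisely when every available move leads to a winning position for the opponent. Fill in the labels:
No move ever increases a pile, so every position that can arise here has a ≤ 6 and b ≤ 3; it is enough to label the cells with 0 ≤ a ≤ 6 and 0 ≤ b ≤ 3.
Every move lowers a or b (never raises either), so fill the grid row by row in increasing a, and left to right within a row: each cell's successors are then already labelled.
      b=0  b=1  b=2  b=3
a=0:    L    L    W    W
a=1:    W    W    L    L
a=2:    L    L    W    W
a=3:    W    W    L    L
a=4:    W    W    W    W
a=5:    W    W    W    W
a=6:    W    W    W    W
Cells with no legal move (terminal, hence L): (0,0), (0,1).
The remaining L cells, each justified by listing all of its moves:
(1,2): L (options (0,2)(W), (1,0)(W) are all W)
(1,3): L (options (0,3)(W), (1,1)(W), (1,0)(W) are all W)
(2,0): L (sole option (1,0)(W) is W)
(2,1): L (sole option (1,1)(W) is W)
(3,2): L (options (2,2)(W), (3,0)(W) are all W)
(3,3): L (options (2,3)(W), (3,1)(W), (3,0)(W) are all W)
Every other cell has at least one move into one of the L cells above, so it is W.
(6,2): the move to (1,2) reaches an L cell, so W
(1,1): the move to (0,1) reaches an L cell, so W
(1,3): one of the L cells justified above, so L

(6,2): W, (1,1): W, (1,3): L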